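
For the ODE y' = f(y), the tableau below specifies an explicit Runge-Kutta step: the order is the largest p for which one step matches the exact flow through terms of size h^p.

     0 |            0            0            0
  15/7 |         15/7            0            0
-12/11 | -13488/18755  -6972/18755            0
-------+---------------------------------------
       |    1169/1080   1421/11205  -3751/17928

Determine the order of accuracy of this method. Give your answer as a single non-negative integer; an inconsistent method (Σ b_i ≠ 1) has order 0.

b = (1169/1080, 1421/11205, -3751/17928)
c = (0, 15/7, -12/11)
Ac = (0, 0, -2988/3751)
Σ b_i: 1169/1080·1 + 1421/11205·1 + (-3751/17928)·1 = 1 ✓
b·c: 1421/11205·15/7 + (-3751/17928)·(-12/11) = 1/2 ✓
b·c²: 1421/11205·225/49 + (-3751/17928)·144/121 = 1/3 ✓
b·Ac: (-3751/17928)·(-2988/3751) = 1/6 ✓; 3 stages ⇒ order 3.

3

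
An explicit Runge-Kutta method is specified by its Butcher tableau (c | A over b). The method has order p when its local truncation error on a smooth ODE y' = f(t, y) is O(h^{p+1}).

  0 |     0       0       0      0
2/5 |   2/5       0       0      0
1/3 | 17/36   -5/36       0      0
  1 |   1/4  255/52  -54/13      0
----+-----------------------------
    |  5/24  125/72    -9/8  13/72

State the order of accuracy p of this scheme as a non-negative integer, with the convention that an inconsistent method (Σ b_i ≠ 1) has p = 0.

b = (5/24, 125/72, -9/8, 13/72)
c = (0, 2/5, 1/3, 1)
Ac = (0, 0, -1/18, 15/26)
Σ b_i: 5/24·1 + 125/72·1 + (-9/8)·1 + 13/72·1 = 1 ✓
b·c: 125/72·2/5 + (-9/8)·1/3 + 13/72·1 = 1/2 ✓
b·c²: 125/72·4/25 + (-9/8)·1/9 + 13/72·1 = 1/3 ✓
b·Ac: (-9/8)·(-1/18) + 13/72·15/26 = 1/6 ✓
b·c³: 125/72·8/125 + (-9/8)·1/27 + 13/72·1 = 1/4 ✓
b·(c∘Ac): (-9/8)·(-1/54) + 13/72·15/26 = 1/8 ✓
b·Ac²: (-9/8)·(-1/45) + 13/72·21/65 = 1/12 ✓
b·A²c: 13/72·3/13 = 1/24 ✓; 4 stages ⇒ order 4.

4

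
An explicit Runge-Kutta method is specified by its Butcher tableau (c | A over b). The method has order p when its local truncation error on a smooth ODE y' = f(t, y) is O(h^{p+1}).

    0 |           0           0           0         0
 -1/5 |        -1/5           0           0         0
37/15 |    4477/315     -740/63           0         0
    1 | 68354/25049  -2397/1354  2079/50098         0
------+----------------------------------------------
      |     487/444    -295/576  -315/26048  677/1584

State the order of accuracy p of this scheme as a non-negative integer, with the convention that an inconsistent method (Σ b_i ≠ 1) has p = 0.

b = (487/444, -295/576, -315/26048, 677/1584)
c = (0, -1/5, 37/15, 1)
Ac = (0, 0, 148/63, 309/677)
Σ b_i: 487/444·1 + (-295/576)·1 + (-315/26048)·1 + 677/1584·1 = 1 ✓
b·c: (-295/576)·(-1/5) + (-315/26048)·37/15 + 677/1584·1 = 1/2 ✓
b·c²: (-295/576)·1/25 + (-315/26048)·1369/225 + 677/1584·1 = 1/3 ✓
b·Ac: (-315/26048)·148/63 + 677/1584·309/677 = 1/6 ✓
b·c³: (-295/576)·(-1/125) + (-315/26048)·50653/3375 + 677/1584·1 = 1/4 ✓
b·(c∘Ac): (-315/26048)·5476/945 + 677/1584·309/677 = 1/8 ✓
b·Ac²: (-315/26048)·(-148/315) + 677/1584·123/677 = 1/12 ✓
b·A²c: 677/1584·66/677 = 1/24 ✓; 4 stages ⇒ order 4.

4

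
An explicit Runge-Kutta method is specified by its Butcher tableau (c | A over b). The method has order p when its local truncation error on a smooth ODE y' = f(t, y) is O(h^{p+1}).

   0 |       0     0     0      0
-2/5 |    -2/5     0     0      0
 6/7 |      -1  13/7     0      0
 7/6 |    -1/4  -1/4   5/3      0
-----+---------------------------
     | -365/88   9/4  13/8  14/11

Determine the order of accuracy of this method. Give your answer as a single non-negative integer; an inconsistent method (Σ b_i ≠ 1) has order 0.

b = (-365/88, 9/4, 13/8, 14/11)
c = (0, -2/5, 6/7, 7/6)
Ac = (0, 0, -26/35, 107/70)
Σ b_i: (-365/88)·1 + 9/4·1 + 13/8·1 + 14/11·1 = 1 ✓
b·c: 9/4·(-2/5) + 13/8·6/7 + 14/11·7/6 = 9137/4620 ≠ 1/2 ⇒ order 1.

1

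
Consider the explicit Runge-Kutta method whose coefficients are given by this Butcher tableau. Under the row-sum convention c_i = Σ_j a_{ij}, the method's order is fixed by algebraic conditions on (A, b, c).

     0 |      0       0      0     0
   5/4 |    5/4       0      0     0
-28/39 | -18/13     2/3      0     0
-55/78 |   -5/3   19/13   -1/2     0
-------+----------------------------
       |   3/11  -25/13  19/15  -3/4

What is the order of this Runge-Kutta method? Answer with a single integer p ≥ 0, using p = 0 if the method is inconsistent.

b = (3/11, -25/13, 19/15, -3/4)
c = (0, 5/4, -28/39, -55/78)
Ac = (0, 0, 5/6, 341/156)
Σ b_i: 3/11·1 + (-25/13)·1 + 19/15·1 + (-3/4)·1 = -9727/8580 ≠ 1 ⇒ order 0.

0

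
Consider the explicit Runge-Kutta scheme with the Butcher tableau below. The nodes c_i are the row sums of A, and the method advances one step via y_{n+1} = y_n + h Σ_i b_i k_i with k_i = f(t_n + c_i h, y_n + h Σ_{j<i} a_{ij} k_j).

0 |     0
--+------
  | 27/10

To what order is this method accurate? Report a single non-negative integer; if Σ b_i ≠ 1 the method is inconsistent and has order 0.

0

b = (27/10)
c = (0)
Σ b_i: 27/10·1 = 27/10 ≠ 1 ⇒ order 0.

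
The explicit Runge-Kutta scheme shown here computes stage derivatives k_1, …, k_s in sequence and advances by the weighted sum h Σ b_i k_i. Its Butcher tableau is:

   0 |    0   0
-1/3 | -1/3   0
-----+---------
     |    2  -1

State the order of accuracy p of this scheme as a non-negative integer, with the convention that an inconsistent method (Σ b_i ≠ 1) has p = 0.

1

b = (2, -1)
c = (0, -1/3)
Σ b_i: 2·1 + (-1)·1 = 1 ✓
b·c: (-1)·(-1/3) = 1/3 ≠ 1/2 ⇒ order 1.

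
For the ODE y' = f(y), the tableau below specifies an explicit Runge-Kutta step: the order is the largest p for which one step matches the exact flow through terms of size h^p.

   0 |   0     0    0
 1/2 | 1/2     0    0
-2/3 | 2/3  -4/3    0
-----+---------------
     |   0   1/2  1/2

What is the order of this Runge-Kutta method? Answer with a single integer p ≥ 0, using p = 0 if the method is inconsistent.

b = (0, 1/2, 1/2)
c = (0, 1/2, -2/3)
Ac = (0, 0, -2/3)
Σ b_i: 1/2·1 + 1/2·1 = 1 ✓
b·c: 1/2·1/2 + 1/2·(-2/3) = -1/12 ≠ 1/2 ⇒ order 1.

1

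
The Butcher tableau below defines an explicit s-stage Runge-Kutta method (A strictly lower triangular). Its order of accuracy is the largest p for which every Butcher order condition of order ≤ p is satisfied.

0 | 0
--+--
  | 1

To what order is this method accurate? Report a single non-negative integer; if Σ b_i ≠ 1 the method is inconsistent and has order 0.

b = (1)
c = (0)
Σ b_i: 1·1 = 1 ✓; 1 stage ⇒ order 1.

1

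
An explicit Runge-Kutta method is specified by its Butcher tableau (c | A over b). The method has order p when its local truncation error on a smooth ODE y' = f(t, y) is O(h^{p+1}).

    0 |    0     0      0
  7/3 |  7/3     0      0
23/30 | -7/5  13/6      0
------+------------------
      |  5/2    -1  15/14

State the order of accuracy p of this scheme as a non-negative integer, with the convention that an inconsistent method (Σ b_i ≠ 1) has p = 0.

b = (5/2, -1, 15/14)
c = (0, 7/3, 23/30)
Ac = (0, 0, 91/18)
Σ b_i: 5/2·1 + (-1)·1 + 15/14·1 = 18/7 ≠ 1 ⇒ order 0.

0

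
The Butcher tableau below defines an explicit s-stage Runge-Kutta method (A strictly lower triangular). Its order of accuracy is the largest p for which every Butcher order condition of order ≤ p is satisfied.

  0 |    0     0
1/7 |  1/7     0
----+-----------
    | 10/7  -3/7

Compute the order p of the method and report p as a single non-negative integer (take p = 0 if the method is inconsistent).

b = (10/7, -3/7)
c = (0, 1/7)
Σ b_i: 10/7·1 + (-3/7)·1 = 1 ✓
b·c: (-3/7)·1/7 = -3/49 ≠ 1/2 ⇒ order 1.

1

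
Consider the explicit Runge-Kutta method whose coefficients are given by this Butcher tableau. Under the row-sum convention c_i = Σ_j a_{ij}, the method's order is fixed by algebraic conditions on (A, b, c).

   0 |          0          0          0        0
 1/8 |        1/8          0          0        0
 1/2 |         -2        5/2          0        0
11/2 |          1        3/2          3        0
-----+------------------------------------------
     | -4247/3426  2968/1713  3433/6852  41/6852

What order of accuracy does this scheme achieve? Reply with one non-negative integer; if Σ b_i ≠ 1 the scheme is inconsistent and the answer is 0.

b = (-4247/3426, 2968/1713, 3433/6852, 41/6852)
c = (0, 1/8, 1/2, 11/2)
Ac = (0, 0, 5/16, 27/16)
Σ b_i: (-4247/3426)·1 + 2968/1713·1 + 3433/6852·1 + 41/6852·1 = 1 ✓
b·c: 2968/1713·1/8 + 3433/6852·1/2 + 41/6852·11/2 = 1/2 ✓
b·c²: 2968/1713·1/64 + 3433/6852·1/4 + 41/6852·121/4 = 1/3 ✓
b·Ac: 3433/6852·5/16 + 41/6852·27/16 = 1/6 ✓
b·c³: 2968/1713·1/512 + 3433/6852·1/8 + 41/6852·1331/8 = 38793/36544 ≠ 1/4 ⇒ order 3.
b·(c∘Ac): 3433/6852·5/32 + 41/6852·297/32 = 14671/109632 ≠ 1/8
b·Ac²: 3433/6852·5/128 + 41/6852·99/128 = 2653/109632 ≠ 1/12
b·A²c: 41/6852·15/16 = 205/36544 ≠ 1/24

3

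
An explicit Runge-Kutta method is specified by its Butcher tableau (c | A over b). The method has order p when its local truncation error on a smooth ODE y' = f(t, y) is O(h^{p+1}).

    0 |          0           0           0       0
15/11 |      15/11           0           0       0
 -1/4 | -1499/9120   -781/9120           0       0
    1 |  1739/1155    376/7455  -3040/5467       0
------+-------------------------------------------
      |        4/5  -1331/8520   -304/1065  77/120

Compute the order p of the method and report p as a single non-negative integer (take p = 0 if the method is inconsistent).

4

b = (4/5, -1331/8520, -304/1065, 77/120)
c = (0, 15/11, -1/4, 1)
Ac = (0, 0, -71/608, 16/77)
Σ b_i: 4/5·1 + (-1331/8520)·1 + (-304/1065)·1 + 77/120·1 = 1 ✓
b·c: (-1331/8520)·15/11 + (-304/1065)·(-1/4) + 77/120·1 = 1/2 ✓
b·c²: (-1331/8520)·225/121 + (-304/1065)·1/16 + 77/120·1 = 1/3 ✓
b·Ac: (-304/1065)·(-71/608) + 77/120·16/77 = 1/6 ✓
b·c³: (-1331/8520)·3375/1331 + (-304/1065)·(-1/64) + 77/120·1 = 1/4 ✓
b·(c∘Ac): (-304/1065)·71/2432 + 77/120·16/77 = 1/8 ✓
b·Ac²: (-304/1065)·(-1065/6688) + 77/120·50/847 = 1/12 ✓
b·A²c: 77/120·5/77 = 1/24 ✓; 4 stages ⇒ order 4.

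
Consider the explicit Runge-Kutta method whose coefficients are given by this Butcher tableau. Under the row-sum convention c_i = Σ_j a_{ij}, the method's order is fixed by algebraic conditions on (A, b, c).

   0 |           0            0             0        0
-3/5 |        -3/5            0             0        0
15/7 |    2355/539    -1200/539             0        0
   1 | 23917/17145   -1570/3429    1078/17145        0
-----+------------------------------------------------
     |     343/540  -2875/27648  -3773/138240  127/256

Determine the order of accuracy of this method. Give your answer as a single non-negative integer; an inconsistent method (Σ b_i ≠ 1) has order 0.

b = (343/540, -2875/27648, -3773/138240, 127/256)
c = (0, -3/5, 15/7, 1)
Ac = (0, 0, 720/539, 52/127)
Σ b_i: 343/540·1 + (-2875/27648)·1 + (-3773/138240)·1 + 127/256·1 = 1 ✓
b·c: (-2875/27648)·(-3/5) + (-3773/138240)·15/7 + 127/256·1 = 1/2 ✓
b·c²: (-2875/27648)·9/25 + (-3773/138240)·225/49 + 127/256·1 = 1/3 ✓
b·Ac: (-3773/138240)·720/539 + 127/256·52/127 = 1/6 ✓
b·c³: (-2875/27648)·(-27/125) + (-3773/138240)·3375/343 + 127/256·1 = 1/4 ✓
b·(c∘Ac): (-3773/138240)·10800/3773 + 127/256·52/127 = 1/8 ✓
b·Ac²: (-3773/138240)·(-432/539) + 127/256·236/1905 = 1/12 ✓
b·A²c: 127/256·32/381 = 1/24 ✓; 4 stages ⇒ order 4.

4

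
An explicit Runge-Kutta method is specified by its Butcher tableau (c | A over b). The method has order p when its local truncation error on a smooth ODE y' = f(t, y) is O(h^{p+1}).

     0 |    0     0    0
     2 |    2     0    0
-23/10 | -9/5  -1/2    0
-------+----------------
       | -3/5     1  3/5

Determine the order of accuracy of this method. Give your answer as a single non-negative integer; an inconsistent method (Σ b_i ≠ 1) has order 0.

1

b = (-3/5, 1, 3/5)
c = (0, 2, -23/10)
Ac = (0, 0, -1)
Σ b_i: (-3/5)·1 + 1·1 + 3/5·1 = 1 ✓
b·c: 1·2 + 3/5·(-23/10) = 31/50 ≠ 1/2 ⇒ order 1.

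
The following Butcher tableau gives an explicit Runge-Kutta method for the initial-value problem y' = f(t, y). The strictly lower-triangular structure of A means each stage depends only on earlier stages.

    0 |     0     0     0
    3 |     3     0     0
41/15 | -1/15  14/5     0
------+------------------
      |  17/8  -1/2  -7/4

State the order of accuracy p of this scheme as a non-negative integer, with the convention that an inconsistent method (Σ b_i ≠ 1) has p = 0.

b = (17/8, -1/2, -7/4)
c = (0, 3, 41/15)
Ac = (0, 0, 42/5)
Σ b_i: 17/8·1 + (-1/2)·1 + (-7/4)·1 = -1/8 ≠ 1 ⇒ order 0.

0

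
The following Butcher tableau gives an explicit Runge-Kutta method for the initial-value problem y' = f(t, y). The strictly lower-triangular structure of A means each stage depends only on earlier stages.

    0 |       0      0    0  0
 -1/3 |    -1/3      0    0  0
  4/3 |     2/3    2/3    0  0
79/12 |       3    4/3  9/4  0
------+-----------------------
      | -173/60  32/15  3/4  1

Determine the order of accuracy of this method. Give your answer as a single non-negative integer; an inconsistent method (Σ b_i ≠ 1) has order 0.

1

b = (-173/60, 32/15, 3/4, 1)
c = (0, -1/3, 4/3, 79/12)
Ac = (0, 0, -2/9, 23/9)
Σ b_i: (-173/60)·1 + 32/15·1 + 3/4·1 + 1·1 = 1 ✓
b·c: 32/15·(-1/3) + 3/4·4/3 + 1·79/12 = 1237/180 ≠ 1/2 ⇒ order 1.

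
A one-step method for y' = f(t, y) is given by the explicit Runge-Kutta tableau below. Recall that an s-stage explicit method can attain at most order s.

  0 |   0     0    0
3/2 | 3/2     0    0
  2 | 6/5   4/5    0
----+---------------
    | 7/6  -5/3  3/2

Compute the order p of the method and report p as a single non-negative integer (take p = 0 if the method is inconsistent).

b = (7/6, -5/3, 3/2)
c = (0, 3/2, 2)
Ac = (0, 0, 6/5)
Σ b_i: 7/6·1 + (-5/3)·1 + 3/2·1 = 1 ✓
b·c: (-5/3)·3/2 + 3/2·2 = 1/2 ✓
b·c²: (-5/3)·9/4 + 3/2·4 = 9/4 ≠ 1/3 ⇒ order 2.
b·Ac: 3/2·6/5 = 9/5 ≠ 1/6

2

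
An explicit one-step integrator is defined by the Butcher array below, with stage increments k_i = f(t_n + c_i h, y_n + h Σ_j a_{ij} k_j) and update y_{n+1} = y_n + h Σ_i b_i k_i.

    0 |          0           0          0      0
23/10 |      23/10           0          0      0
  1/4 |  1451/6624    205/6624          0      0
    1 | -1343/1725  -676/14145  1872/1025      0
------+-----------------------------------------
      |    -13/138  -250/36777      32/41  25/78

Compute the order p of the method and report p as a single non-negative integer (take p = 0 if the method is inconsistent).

4

b = (-13/138, -250/36777, 32/41, 25/78)
c = (0, 23/10, 1/4, 1)
Ac = (0, 0, 41/576, 26/75)
Σ b_i: (-13/138)·1 + (-250/36777)·1 + 32/41·1 + 25/78·1 = 1 ✓
b·c: (-250/36777)·23/10 + 32/41·1/4 + 25/78·1 = 1/2 ✓
b·c²: (-250/36777)·529/100 + 32/41·1/16 + 25/78·1 = 1/3 ✓
b·Ac: 32/41·41/576 + 25/78·26/75 = 1/6 ✓
b·c³: (-250/36777)·12167/1000 + 32/41·1/64 + 25/78·1 = 1/4 ✓
b·(c∘Ac): 32/41·41/2304 + 25/78·26/75 = 1/8 ✓
b·Ac²: 32/41·943/5760 + 25/78·(-52/375) = 1/12 ✓
b·A²c: 25/78·13/100 = 1/24 ✓; 4 stages ⇒ order 4.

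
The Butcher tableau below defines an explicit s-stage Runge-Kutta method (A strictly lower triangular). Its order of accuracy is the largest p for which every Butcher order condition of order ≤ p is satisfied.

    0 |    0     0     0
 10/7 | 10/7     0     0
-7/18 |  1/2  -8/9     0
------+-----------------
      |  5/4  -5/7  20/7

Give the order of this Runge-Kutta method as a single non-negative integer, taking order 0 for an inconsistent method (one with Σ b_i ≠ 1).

b = (5/4, -5/7, 20/7)
c = (0, 10/7, -7/18)
Ac = (0, 0, -80/63)
Σ b_i: 5/4·1 + (-5/7)·1 + 20/7·1 = 95/28 ≠ 1 ⇒ order 0.

0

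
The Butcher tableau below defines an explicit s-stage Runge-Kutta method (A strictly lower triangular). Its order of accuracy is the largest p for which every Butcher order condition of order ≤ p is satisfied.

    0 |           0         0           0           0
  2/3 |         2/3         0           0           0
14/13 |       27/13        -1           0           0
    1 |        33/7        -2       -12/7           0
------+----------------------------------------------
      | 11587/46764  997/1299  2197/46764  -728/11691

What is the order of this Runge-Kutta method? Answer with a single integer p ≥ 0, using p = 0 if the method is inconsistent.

3

b = (11587/46764, 997/1299, 2197/46764, -728/11691)
c = (0, 2/3, 14/13, 1)
Ac = (0, 0, -2/3, -124/39)
Σ b_i: 11587/46764·1 + 997/1299·1 + 2197/46764·1 + (-728/11691)·1 = 1 ✓
b·c: 997/1299·2/3 + 2197/46764·14/13 + (-728/11691)·1 = 1/2 ✓
b·c²: 997/1299·4/9 + 2197/46764·196/169 + (-728/11691)·1 = 1/3 ✓
b·Ac: 2197/46764·(-2/3) + (-728/11691)·(-124/39) = 1/6 ✓
b·c³: 997/1299·8/27 + 2197/46764·2744/2197 + (-728/11691)·1 = 7850/35073 ≠ 1/4 ⇒ order 3.
b·(c∘Ac): 2197/46764·(-28/39) + (-728/11691)·(-124/39) = 5761/35073 ≠ 1/8
b·Ac²: 2197/46764·(-4/9) + (-728/11691)·(-4376/1521) = 24055/151983 ≠ 1/12
b·A²c: (-728/11691)·8/7 = -832/11691 ≠ 1/24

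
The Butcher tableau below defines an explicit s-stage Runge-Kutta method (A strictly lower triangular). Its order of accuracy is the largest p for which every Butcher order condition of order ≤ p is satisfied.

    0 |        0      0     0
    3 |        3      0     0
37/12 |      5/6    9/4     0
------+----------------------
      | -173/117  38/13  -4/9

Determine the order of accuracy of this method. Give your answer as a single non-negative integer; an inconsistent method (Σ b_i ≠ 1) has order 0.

b = (-173/117, 38/13, -4/9)
c = (0, 3, 37/12)
Ac = (0, 0, 27/4)
Σ b_i: (-173/117)·1 + 38/13·1 + (-4/9)·1 = 1 ✓
b·c: 38/13·3 + (-4/9)·37/12 = 2597/351 ≠ 1/2 ⇒ order 1.

1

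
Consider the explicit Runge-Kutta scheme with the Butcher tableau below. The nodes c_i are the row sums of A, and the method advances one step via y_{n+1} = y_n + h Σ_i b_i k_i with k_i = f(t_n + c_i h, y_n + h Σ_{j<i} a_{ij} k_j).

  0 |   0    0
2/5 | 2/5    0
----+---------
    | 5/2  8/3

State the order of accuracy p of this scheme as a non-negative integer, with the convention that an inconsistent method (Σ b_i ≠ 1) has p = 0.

0

b = (5/2, 8/3)
c = (0, 2/5)
Σ b_i: 5/2·1 + 8/3·1 = 31/6 ≠ 1 ⇒ order 0.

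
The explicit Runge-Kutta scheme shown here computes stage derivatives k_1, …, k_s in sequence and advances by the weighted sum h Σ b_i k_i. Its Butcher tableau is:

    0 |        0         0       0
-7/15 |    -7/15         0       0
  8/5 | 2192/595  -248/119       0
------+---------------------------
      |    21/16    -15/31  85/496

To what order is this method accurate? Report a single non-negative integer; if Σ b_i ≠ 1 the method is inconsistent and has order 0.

3

b = (21/16, -15/31, 85/496)
c = (0, -7/15, 8/5)
Ac = (0, 0, 248/255)
Σ b_i: 21/16·1 + (-15/31)·1 + 85/496·1 = 1 ✓
b·c: (-15/31)·(-7/15) + 85/496·8/5 = 1/2 ✓
b·c²: (-15/31)·49/225 + 85/496·64/25 = 1/3 ✓
b·Ac: 85/496·248/255 = 1/6 ✓; 3 stages ⇒ order 3.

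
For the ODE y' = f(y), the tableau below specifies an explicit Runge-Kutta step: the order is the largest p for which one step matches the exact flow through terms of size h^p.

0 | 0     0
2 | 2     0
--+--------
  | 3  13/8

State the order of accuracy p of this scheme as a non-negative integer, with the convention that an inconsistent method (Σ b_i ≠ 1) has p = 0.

0

b = (3, 13/8)
c = (0, 2)
Σ b_i: 3·1 + 13/8·1 = 37/8 ≠ 1 ⇒ order 0.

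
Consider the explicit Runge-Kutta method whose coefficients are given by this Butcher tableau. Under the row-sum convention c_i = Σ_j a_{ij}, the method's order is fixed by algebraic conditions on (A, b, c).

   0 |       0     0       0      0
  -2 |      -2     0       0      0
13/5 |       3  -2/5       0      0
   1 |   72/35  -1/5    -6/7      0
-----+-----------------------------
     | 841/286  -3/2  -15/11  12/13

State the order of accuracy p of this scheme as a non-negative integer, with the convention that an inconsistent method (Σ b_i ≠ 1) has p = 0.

1

b = (841/286, -3/2, -15/11, 12/13)
c = (0, -2, 13/5, 1)
Ac = (0, 0, 4/5, -64/35)
Σ b_i: 841/286·1 + (-3/2)·1 + (-15/11)·1 + 12/13·1 = 1 ✓
b·c: (-3/2)·(-2) + (-15/11)·13/5 + 12/13·1 = 54/143 ≠ 1/2 ⇒ order 1.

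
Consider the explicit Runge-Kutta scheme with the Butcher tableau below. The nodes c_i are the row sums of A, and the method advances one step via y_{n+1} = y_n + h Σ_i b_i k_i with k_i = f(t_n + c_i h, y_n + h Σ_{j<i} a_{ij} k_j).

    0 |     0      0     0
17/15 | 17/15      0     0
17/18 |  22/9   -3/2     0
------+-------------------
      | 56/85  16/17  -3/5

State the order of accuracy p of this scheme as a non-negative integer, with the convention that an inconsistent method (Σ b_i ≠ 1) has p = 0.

2

b = (56/85, 16/17, -3/5)
c = (0, 17/15, 17/18)
Ac = (0, 0, -17/10)
Σ b_i: 56/85·1 + 16/17·1 + (-3/5)·1 = 1 ✓
b·c: 16/17·17/15 + (-3/5)·17/18 = 1/2 ✓
b·c²: 16/17·289/225 + (-3/5)·289/324 = 1819/2700 ≠ 1/3 ⇒ order 2.
b·Ac: (-3/5)·(-17/10) = 51/50 ≠ 1/6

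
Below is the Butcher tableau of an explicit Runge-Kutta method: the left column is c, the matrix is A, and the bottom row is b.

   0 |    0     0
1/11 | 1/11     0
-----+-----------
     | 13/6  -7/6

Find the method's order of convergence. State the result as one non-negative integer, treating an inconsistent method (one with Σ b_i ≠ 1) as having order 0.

b = (13/6, -7/6)
c = (0, 1/11)
Σ b_i: 13/6·1 + (-7/6)·1 = 1 ✓
b·c: (-7/6)·1/11 = -7/66 ≠ 1/2 ⇒ order 1.

1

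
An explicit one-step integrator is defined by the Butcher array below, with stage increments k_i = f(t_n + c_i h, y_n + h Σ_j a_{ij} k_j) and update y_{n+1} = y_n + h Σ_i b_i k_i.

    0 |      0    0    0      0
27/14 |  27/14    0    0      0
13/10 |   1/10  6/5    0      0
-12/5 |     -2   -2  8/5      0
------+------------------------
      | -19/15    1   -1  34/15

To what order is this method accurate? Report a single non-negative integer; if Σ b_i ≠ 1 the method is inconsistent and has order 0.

1

b = (-19/15, 1, -1, 34/15)
c = (0, 27/14, 13/10, -12/5)
Ac = (0, 0, 81/35, -311/175)
Σ b_i: (-19/15)·1 + 1·1 + (-1)·1 + 34/15·1 = 1 ✓
b·c: 1·27/14 + (-1)·13/10 + 34/15·(-12/5) = -842/175 ≠ 1/2 ⇒ order 1.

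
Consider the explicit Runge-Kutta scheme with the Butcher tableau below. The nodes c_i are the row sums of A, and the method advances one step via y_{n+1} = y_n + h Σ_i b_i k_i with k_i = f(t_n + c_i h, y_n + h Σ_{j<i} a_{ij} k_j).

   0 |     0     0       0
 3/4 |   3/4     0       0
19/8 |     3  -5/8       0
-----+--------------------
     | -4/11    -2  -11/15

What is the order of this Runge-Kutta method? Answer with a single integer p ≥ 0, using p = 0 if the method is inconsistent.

b = (-4/11, -2, -11/15)
c = (0, 3/4, 19/8)
Ac = (0, 0, -15/32)
Σ b_i: (-4/11)·1 + (-2)·1 + (-11/15)·1 = -511/165 ≠ 1 ⇒ order 0.

0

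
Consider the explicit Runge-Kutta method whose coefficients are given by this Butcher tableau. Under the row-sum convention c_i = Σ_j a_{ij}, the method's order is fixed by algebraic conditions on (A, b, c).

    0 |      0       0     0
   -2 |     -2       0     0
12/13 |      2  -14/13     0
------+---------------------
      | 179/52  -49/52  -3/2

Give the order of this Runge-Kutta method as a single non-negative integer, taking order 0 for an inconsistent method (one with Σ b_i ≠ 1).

2

b = (179/52, -49/52, -3/2)
c = (0, -2, 12/13)
Ac = (0, 0, 28/13)
Σ b_i: 179/52·1 + (-49/52)·1 + (-3/2)·1 = 1 ✓
b·c: (-49/52)·(-2) + (-3/2)·12/13 = 1/2 ✓
b·c²: (-49/52)·4 + (-3/2)·144/169 = -853/169 ≠ 1/3 ⇒ order 2.
b·Ac: (-3/2)·28/13 = -42/13 ≠ 1/6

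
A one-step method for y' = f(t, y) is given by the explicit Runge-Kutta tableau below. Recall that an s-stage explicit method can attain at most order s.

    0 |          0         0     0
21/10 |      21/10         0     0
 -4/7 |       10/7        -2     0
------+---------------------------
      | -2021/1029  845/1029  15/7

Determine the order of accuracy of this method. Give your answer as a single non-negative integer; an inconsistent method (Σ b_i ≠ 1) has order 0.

b = (-2021/1029, 845/1029, 15/7)
c = (0, 21/10, -4/7)
Ac = (0, 0, -21/5)
Σ b_i: (-2021/1029)·1 + 845/1029·1 + 15/7·1 = 1 ✓
b·c: 845/1029·21/10 + 15/7·(-4/7) = 1/2 ✓
b·c²: 845/1029·441/100 + 15/7·16/49 = 29643/6860 ≠ 1/3 ⇒ order 2.
b·Ac: 15/7·(-21/5) = -9 ≠ 1/6

2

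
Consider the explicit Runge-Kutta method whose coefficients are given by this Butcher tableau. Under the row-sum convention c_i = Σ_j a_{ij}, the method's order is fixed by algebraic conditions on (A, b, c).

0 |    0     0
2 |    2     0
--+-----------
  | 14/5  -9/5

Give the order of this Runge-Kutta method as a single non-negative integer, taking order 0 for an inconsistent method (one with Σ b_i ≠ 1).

b = (14/5, -9/5)
c = (0, 2)
Σ b_i: 14/5·1 + (-9/5)·1 = 1 ✓
b·c: (-9/5)·2 = -18/5 ≠ 1/2 ⇒ order 1.

1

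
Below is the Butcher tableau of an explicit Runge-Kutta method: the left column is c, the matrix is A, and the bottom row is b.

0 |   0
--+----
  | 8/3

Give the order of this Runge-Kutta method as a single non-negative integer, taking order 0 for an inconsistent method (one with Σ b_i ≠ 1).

b = (8/3)
c = (0)
Σ b_i: 8/3·1 = 8/3 ≠ 1 ⇒ order 0.

0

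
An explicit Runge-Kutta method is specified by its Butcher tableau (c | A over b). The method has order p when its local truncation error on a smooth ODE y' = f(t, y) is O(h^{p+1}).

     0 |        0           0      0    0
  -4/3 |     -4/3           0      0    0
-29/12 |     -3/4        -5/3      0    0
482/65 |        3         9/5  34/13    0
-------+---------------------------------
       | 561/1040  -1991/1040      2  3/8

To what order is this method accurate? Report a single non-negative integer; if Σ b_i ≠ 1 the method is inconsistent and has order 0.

2

b = (561/1040, -1991/1040, 2, 3/8)
c = (0, -4/3, -29/12, 482/65)
Ac = (0, 0, 20/9, -3401/390)
Σ b_i: 561/1040·1 + (-1991/1040)·1 + 2·1 + 3/8·1 = 1 ✓
b·c: (-1991/1040)·(-4/3) + 2·(-29/12) + 3/8·482/65 = 1/2 ✓
b·c²: (-1991/1040)·16/9 + 2·841/144 + 3/8·232324/4225 = 8790653/304200 ≠ 1/3 ⇒ order 2.
b·Ac: 2·20/9 + 3/8·(-3401/390) = 10991/9360 ≠ 1/6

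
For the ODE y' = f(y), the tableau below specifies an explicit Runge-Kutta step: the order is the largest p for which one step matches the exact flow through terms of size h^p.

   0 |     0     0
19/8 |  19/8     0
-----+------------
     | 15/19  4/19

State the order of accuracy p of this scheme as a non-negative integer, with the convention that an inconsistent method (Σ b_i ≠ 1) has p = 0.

2

b = (15/19, 4/19)
c = (0, 19/8)
Σ b_i: 15/19·1 + 4/19·1 = 1 ✓
b·c: 4/19·19/8 = 1/2 ✓; 2 stages ⇒ order 2.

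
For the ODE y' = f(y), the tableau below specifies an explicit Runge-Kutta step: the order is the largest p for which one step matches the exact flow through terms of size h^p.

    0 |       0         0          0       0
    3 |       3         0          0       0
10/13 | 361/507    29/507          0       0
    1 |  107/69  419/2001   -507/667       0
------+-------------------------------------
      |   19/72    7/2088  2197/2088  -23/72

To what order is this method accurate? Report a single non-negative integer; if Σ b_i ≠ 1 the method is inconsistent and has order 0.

b = (19/72, 7/2088, 2197/2088, -23/72)
c = (0, 3, 10/13, 1)
Ac = (0, 0, 29/169, 1/23)
Σ b_i: 19/72·1 + 7/2088·1 + 2197/2088·1 + (-23/72)·1 = 1 ✓
b·c: 7/2088·3 + 2197/2088·10/13 + (-23/72)·1 = 1/2 ✓
b·c²: 7/2088·9 + 2197/2088·100/169 + (-23/72)·1 = 1/3 ✓
b·Ac: 2197/2088·29/169 + (-23/72)·1/23 = 1/6 ✓
b·c³: 7/2088·27 + 2197/2088·1000/2197 + (-23/72)·1 = 1/4 ✓
b·(c∘Ac): 2197/2088·290/2197 + (-23/72)·1/23 = 1/8 ✓
b·Ac²: 2197/2088·87/169 + (-23/72)·33/23 = 1/12 ✓
b·A²c: (-23/72)·(-3/23) = 1/24 ✓; 4 stages ⇒ order 4.

4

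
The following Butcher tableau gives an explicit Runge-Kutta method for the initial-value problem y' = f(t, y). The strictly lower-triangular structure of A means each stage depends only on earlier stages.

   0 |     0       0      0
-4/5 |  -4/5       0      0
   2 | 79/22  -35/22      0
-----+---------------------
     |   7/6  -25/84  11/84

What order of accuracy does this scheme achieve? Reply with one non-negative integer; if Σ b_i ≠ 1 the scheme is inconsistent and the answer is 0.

b = (7/6, -25/84, 11/84)
c = (0, -4/5, 2)
Ac = (0, 0, 14/11)
Σ b_i: 7/6·1 + (-25/84)·1 + 11/84·1 = 1 ✓
b·c: (-25/84)·(-4/5) + 11/84·2 = 1/2 ✓
b·c²: (-25/84)·16/25 + 11/84·4 = 1/3 ✓
b·Ac: 11/84·14/11 = 1/6 ✓; 3 stages ⇒ order 3.

3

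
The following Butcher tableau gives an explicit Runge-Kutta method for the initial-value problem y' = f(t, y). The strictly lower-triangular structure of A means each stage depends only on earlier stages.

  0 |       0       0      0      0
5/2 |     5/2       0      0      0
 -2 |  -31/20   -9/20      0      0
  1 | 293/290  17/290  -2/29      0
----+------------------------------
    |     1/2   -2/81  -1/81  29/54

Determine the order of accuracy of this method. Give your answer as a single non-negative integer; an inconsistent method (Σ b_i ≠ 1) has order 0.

4

b = (1/2, -2/81, -1/81, 29/54)
c = (0, 5/2, -2, 1)
Ac = (0, 0, -9/8, 33/116)
Σ b_i: 1/2·1 + (-2/81)·1 + (-1/81)·1 + 29/54·1 = 1 ✓
b·c: (-2/81)·5/2 + (-1/81)·(-2) + 29/54·1 = 1/2 ✓
b·c²: (-2/81)·25/4 + (-1/81)·4 + 29/54·1 = 1/3 ✓
b·Ac: (-1/81)·(-9/8) + 29/54·33/116 = 1/6 ✓
b·c³: (-2/81)·125/8 + (-1/81)·(-8) + 29/54·1 = 1/4 ✓
b·(c∘Ac): (-1/81)·9/4 + 29/54·33/116 = 1/8 ✓
b·Ac²: (-1/81)·(-45/16) + 29/54·21/232 = 1/12 ✓
b·A²c: 29/54·9/116 = 1/24 ✓; 4 stages ⇒ order 4.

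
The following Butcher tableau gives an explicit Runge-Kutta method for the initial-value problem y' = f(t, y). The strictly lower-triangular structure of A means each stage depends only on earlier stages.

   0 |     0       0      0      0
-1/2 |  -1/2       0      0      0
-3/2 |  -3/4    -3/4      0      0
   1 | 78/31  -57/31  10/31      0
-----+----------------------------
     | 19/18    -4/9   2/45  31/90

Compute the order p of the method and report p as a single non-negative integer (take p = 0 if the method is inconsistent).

b = (19/18, -4/9, 2/45, 31/90)
c = (0, -1/2, -3/2, 1)
Ac = (0, 0, 3/8, 27/62)
Σ b_i: 19/18·1 + (-4/9)·1 + 2/45·1 + 31/90·1 = 1 ✓
b·c: (-4/9)·(-1/2) + 2/45·(-3/2) + 31/90·1 = 1/2 ✓
b·c²: (-4/9)·1/4 + 2/45·9/4 + 31/90·1 = 1/3 ✓
b·Ac: 2/45·3/8 + 31/90·27/62 = 1/6 ✓
b·c³: (-4/9)·(-1/8) + 2/45·(-27/8) + 31/90·1 = 1/4 ✓
b·(c∘Ac): 2/45·(-9/16) + 31/90·27/62 = 1/8 ✓
b·Ac²: 2/45·(-3/16) + 31/90·33/124 = 1/12 ✓
b·A²c: 31/90·15/124 = 1/24 ✓; 4 stages ⇒ order 4.

4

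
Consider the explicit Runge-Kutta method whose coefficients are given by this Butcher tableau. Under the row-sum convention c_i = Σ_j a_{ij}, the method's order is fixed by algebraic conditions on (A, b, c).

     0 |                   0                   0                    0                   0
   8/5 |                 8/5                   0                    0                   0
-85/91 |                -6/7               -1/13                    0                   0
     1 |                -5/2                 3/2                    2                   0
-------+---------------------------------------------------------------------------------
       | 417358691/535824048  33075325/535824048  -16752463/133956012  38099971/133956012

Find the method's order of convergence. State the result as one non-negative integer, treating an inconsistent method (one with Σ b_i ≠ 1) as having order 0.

3

b = (417358691/535824048, 33075325/535824048, -16752463/133956012, 38099971/133956012)
c = (0, 8/5, -85/91, 1)
Ac = (0, 0, -8/65, 242/455)
Σ b_i: 417358691/535824048·1 + 33075325/535824048·1 + (-16752463/133956012)·1 + 38099971/133956012·1 = 1 ✓
b·c: 33075325/535824048·8/5 + (-16752463/133956012)·(-85/91) + 38099971/133956012·1 = 1/2 ✓
b·c²: 33075325/535824048·64/25 + (-16752463/133956012)·7225/8281 + 38099971/133956012·1 = 1/3 ✓
b·Ac: (-16752463/133956012)·(-8/65) + 38099971/133956012·242/455 = 1/6 ✓
b·c³: 33075325/535824048·512/125 + (-16752463/133956012)·(-614125/753571) + 38099971/133956012·1 = 463783531/725595065 ≠ 1/4 ⇒ order 3.
b·(c∘Ac): (-16752463/133956012)·136/1183 + 38099971/133956012·242/455 = 15281887/111630010 ≠ 1/8
b·Ac²: (-16752463/133956012)·(-64/325) + 38099971/133956012·1156226/207025 = 16386498711/10158330910 ≠ 1/12
b·A²c: 38099971/133956012·(-16/65) = -11723068/167445015 ≠ 1/24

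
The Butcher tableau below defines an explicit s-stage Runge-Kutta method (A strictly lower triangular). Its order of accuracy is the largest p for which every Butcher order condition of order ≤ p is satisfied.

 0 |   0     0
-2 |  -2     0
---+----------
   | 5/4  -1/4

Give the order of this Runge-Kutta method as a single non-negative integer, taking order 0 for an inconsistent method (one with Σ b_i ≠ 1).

b = (5/4, -1/4)
c = (0, -2)
Σ b_i: 5/4·1 + (-1/4)·1 = 1 ✓
b·c: (-1/4)·(-2) = 1/2 ✓; 2 stages ⇒ order 2.

2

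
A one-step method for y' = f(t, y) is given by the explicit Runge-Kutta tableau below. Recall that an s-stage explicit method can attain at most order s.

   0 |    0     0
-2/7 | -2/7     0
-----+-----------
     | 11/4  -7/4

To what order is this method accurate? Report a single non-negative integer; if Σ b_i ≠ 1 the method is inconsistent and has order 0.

b = (11/4, -7/4)
c = (0, -2/7)
Σ b_i: 11/4·1 + (-7/4)·1 = 1 ✓
b·c: (-7/4)·(-2/7) = 1/2 ✓; 2 stages ⇒ order 2.

2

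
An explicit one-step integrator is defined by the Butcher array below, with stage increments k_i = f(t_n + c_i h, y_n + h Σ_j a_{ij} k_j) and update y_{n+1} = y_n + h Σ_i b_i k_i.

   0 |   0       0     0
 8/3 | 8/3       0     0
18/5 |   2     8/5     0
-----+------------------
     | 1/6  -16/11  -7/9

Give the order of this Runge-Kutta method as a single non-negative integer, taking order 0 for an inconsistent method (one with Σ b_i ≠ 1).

b = (1/6, -16/11, -7/9)
c = (0, 8/3, 18/5)
Ac = (0, 0, 64/15)
Σ b_i: 1/6·1 + (-16/11)·1 + (-7/9)·1 = -409/198 ≠ 1 ⇒ order 0.

0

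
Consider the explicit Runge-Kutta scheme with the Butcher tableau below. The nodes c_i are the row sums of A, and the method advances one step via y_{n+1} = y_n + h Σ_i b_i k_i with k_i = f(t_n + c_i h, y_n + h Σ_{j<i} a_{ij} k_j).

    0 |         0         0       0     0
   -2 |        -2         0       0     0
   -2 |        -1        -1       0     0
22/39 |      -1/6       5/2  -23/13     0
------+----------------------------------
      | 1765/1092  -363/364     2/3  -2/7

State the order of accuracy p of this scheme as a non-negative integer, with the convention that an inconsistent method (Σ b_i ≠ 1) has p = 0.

b = (1765/1092, -363/364, 2/3, -2/7)
c = (0, -2, -2, 22/39)
Ac = (0, 0, 2, -19/13)
Σ b_i: 1765/1092·1 + (-363/364)·1 + 2/3·1 + (-2/7)·1 = 1 ✓
b·c: (-363/364)·(-2) + 2/3·(-2) + (-2/7)·22/39 = 1/2 ✓
b·c²: (-363/364)·4 + 2/3·4 + (-2/7)·484/1521 = -15047/10647 ≠ 1/3 ⇒ order 2.
b·Ac: 2/3·2 + (-2/7)·(-19/13) = 478/273 ≠ 1/6

2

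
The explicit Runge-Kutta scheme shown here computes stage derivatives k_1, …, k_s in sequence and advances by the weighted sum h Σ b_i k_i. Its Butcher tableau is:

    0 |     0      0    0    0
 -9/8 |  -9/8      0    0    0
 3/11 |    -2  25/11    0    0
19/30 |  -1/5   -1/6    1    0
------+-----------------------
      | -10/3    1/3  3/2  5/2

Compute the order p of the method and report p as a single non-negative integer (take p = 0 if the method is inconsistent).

1

b = (-10/3, 1/3, 3/2, 5/2)
c = (0, -9/8, 3/11, 19/30)
Ac = (0, 0, -225/88, 81/176)
Σ b_i: (-10/3)·1 + 1/3·1 + 3/2·1 + 5/2·1 = 1 ✓
b·c: 1/3·(-9/8) + 3/2·3/11 + 5/2·19/30 = 427/264 ≠ 1/2 ⇒ order 1.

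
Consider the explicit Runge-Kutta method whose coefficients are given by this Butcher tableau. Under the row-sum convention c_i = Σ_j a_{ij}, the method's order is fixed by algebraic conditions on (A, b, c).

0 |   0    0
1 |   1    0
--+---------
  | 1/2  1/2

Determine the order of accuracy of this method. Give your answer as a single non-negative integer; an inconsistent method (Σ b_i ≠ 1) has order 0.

b = (1/2, 1/2)
c = (0, 1)
Σ b_i: 1/2·1 + 1/2·1 = 1 ✓
b·c: 1/2·1 = 1/2 ✓; 2 stages ⇒ order 2.

2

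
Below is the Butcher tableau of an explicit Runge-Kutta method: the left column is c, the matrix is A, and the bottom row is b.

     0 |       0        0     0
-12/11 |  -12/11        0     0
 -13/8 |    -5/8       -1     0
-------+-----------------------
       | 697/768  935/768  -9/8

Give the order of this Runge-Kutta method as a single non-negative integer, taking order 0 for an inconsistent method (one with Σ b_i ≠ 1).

b = (697/768, 935/768, -9/8)
c = (0, -12/11, -13/8)
Ac = (0, 0, 12/11)
Σ b_i: 697/768·1 + 935/768·1 + (-9/8)·1 = 1 ✓
b·c: 935/768·(-12/11) + (-9/8)·(-13/8) = 1/2 ✓
b·c²: 935/768·144/121 + (-9/8)·169/64 = -8571/5632 ≠ 1/3 ⇒ order 2.
b·Ac: (-9/8)·12/11 = -27/22 ≠ 1/6

2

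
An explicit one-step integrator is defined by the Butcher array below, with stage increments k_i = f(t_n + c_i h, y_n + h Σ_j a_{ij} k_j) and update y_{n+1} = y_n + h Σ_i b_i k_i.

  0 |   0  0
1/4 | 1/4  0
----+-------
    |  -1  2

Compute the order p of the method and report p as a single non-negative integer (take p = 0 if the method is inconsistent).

2

b = (-1, 2)
c = (0, 1/4)
Σ b_i: (-1)·1 + 2·1 = 1 ✓
b·c: 2·1/4 = 1/2 ✓; 2 stages ⇒ order 2.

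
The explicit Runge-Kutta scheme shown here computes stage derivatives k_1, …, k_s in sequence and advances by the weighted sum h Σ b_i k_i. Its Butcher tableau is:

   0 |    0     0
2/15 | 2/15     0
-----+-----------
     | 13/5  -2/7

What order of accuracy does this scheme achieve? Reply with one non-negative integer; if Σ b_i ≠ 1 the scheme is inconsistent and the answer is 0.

0

b = (13/5, -2/7)
c = (0, 2/15)
Σ b_i: 13/5·1 + (-2/7)·1 = 81/35 ≠ 1 ⇒ order 0.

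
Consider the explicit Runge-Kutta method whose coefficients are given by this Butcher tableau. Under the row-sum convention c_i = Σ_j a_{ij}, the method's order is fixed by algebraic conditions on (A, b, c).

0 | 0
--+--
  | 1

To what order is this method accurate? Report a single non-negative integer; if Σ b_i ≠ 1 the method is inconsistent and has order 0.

1

b = (1)
c = (0)
Σ b_i: 1·1 = 1 ✓; 1 stage ⇒ order 1.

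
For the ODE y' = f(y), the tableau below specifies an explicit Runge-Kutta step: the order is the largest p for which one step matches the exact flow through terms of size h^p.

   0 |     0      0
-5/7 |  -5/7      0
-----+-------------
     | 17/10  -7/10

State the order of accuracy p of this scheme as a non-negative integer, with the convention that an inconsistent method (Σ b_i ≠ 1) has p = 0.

b = (17/10, -7/10)
c = (0, -5/7)
Σ b_i: 17/10·1 + (-7/10)·1 = 1 ✓
b·c: (-7/10)·(-5/7) = 1/2 ✓; 2 stages ⇒ order 2.

2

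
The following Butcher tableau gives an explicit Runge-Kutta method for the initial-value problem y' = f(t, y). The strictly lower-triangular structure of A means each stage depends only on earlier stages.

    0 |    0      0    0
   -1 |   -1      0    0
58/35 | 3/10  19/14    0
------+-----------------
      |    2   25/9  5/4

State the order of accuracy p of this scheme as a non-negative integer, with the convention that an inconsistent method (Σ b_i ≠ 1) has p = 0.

0

b = (2, 25/9, 5/4)
c = (0, -1, 58/35)
Ac = (0, 0, -19/14)
Σ b_i: 2·1 + 25/9·1 + 5/4·1 = 217/36 ≠ 1 ⇒ order 0.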